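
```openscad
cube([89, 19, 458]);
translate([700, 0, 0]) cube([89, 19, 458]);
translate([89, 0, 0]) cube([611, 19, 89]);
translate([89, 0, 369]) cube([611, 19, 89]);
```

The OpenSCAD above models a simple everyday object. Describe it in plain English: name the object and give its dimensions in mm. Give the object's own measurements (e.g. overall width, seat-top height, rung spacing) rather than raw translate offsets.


A rectangular picture frame lying in the x–z plane (depth along y). The opening is 611 mm wide (x) by 280 mm tall (z), surrounded by a border 89 mm wide on all four sides. The frame is 19 mm deep and is made of two full-height vertical stiles with two horizontal rails fitted between them.


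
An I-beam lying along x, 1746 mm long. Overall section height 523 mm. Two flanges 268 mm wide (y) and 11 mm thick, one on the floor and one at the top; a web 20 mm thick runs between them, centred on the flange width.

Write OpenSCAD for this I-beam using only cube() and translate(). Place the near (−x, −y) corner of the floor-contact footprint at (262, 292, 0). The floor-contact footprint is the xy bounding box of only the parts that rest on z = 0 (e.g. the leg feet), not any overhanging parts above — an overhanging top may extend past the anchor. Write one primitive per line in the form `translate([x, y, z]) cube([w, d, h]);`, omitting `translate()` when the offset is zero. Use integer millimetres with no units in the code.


translate([262, 292, 0]) cube([1746, 268, 11]);
translate([262, 416, 11]) cube([1746, 20, 501]);
translate([262, 292, 512]) cube([1746, 268, 11]);


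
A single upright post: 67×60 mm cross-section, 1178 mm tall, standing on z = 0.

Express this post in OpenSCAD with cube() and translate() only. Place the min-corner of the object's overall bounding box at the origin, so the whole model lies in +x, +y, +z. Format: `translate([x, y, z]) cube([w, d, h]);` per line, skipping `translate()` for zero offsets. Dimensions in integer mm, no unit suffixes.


cube([67, 60, 1178]);


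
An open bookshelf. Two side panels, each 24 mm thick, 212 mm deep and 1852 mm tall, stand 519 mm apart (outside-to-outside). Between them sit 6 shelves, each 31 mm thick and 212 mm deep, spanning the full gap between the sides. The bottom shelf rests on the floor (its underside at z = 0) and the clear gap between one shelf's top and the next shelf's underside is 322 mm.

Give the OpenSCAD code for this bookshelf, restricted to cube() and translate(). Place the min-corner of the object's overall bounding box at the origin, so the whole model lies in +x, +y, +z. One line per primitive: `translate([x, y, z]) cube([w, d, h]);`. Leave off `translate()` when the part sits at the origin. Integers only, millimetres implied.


cube([24, 212, 1852]);
translate([495, 0, 0]) cube([24, 212, 1852]);
translate([24, 0, 0]) cube([471, 212, 31]);
translate([24, 0, 353]) cube([471, 212, 31]);
translate([24, 0, 706]) cube([471, 212, 31]);
translate([24, 0, 1059]) cube([471, 212, 31]);
translate([24, 0, 1412]) cube([471, 212, 31]);
translate([24, 0, 1765]) cube([471, 212, 31]);


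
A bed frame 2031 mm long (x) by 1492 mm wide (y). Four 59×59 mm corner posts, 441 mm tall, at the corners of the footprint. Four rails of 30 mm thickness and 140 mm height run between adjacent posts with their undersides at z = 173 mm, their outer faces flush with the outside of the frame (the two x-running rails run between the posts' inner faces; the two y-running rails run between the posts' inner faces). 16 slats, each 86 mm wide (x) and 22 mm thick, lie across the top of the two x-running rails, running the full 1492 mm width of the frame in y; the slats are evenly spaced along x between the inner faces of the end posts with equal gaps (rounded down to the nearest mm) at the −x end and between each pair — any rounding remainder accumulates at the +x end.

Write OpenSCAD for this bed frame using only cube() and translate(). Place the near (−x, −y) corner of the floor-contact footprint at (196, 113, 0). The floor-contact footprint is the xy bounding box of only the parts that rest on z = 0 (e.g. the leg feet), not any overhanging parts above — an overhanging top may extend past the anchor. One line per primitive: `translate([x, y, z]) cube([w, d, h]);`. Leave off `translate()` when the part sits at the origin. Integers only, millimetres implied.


translate([196, 113, 0]) cube([59, 59, 441]);
translate([196, 1546, 0]) cube([59, 59, 441]);
translate([2168, 113, 0]) cube([59, 59, 441]);
translate([2168, 1546, 0]) cube([59, 59, 441]);
translate([255, 113, 173]) cube([1913, 30, 140]);
translate([255, 1575, 173]) cube([1913, 30, 140]);
translate([196, 172, 173]) cube([30, 1374, 140]);
translate([2197, 172, 173]) cube([30, 1374, 140]);
translate([286, 113, 313]) cube([86, 1492, 22]);
translate([403, 113, 313]) cube([86, 1492, 22]);
translate([520, 113, 313]) cube([86, 1492, 22]);
translate([637, 113, 313]) cube([86, 1492, 22]);
translate([754, 113, 313]) cube([86, 1492, 22]);
translate([871, 113, 313]) cube([86, 1492, 22]);
translate([988, 113, 313]) cube([86, 1492, 22]);
translate([1105, 113, 313]) cube([86, 1492, 22]);
translate([1222, 113, 313]) cube([86, 1492, 22]);
translate([1339, 113, 313]) cube([86, 1492, 22]);
translate([1456, 113, 313]) cube([86, 1492, 22]);
translate([1573, 113, 313]) cube([86, 1492, 22]);
translate([1690, 113, 313]) cube([86, 1492, 22]);
translate([1807, 113, 313]) cube([86, 1492, 22]);
translate([1924, 113, 313]) cube([86, 1492, 22]);
translate([2041, 113, 313]) cube([86, 1492, 22]);


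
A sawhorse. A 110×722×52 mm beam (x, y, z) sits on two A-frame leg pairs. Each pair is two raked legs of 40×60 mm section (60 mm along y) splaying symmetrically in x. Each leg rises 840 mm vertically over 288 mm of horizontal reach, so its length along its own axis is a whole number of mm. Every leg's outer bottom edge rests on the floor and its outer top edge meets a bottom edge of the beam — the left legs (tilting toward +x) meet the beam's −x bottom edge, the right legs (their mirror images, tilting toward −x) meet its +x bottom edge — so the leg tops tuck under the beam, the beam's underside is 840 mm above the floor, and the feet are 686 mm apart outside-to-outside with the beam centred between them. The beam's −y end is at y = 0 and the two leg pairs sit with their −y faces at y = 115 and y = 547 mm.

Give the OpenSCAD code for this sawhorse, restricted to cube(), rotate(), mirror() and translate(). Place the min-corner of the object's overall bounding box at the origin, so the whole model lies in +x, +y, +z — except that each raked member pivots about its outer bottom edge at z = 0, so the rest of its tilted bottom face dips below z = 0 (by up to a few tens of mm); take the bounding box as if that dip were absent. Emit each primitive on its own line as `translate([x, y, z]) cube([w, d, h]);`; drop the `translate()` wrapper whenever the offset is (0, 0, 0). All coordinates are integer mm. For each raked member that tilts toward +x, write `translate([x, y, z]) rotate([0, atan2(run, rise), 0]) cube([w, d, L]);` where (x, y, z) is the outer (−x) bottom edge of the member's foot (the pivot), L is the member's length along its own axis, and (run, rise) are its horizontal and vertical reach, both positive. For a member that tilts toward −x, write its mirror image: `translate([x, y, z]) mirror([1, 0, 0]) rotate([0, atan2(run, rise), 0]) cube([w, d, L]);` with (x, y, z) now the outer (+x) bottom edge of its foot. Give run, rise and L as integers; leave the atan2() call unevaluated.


// leg length = √(288² + 840²) = 888
// right-leg outer foot x = 2·288 + 110 = 686
// beam min-corner = (288, 0, 840)
translate([288, 0, 840]) cube([110, 722, 52]);
translate([0, 115, 0]) rotate([0, atan2(288, 840), 0]) cube([40, 60, 888]);
translate([686, 115, 0]) mirror([1, 0, 0]) rotate([0, atan2(288, 840), 0]) cube([40, 60, 888]);
translate([0, 547, 0]) rotate([0, atan2(288, 840), 0]) cube([40, 60, 888]);
translate([686, 547, 0]) mirror([1, 0, 0]) rotate([0, atan2(288, 840), 0]) cube([40, 60, 888]);


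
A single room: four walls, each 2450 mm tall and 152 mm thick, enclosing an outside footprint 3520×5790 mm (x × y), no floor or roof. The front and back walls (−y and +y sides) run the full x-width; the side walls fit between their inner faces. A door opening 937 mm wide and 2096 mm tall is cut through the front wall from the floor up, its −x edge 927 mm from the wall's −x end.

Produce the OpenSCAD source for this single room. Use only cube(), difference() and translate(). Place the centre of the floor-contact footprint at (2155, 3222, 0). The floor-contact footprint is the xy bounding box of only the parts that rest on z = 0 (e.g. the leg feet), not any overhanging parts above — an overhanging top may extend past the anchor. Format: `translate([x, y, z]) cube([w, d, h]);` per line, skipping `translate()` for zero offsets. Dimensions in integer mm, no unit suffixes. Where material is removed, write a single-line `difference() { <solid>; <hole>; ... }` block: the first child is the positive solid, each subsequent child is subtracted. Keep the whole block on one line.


difference() { translate([395, 327, 0]) cube([3520, 152, 2450]); translate([1322, 327, 0]) cube([937, 152, 2096]); }
translate([395, 5965, 0]) cube([3520, 152, 2450]);
translate([395, 479, 0]) cube([152, 5486, 2450]);
translate([3763, 479, 0]) cube([152, 5486, 2450]);


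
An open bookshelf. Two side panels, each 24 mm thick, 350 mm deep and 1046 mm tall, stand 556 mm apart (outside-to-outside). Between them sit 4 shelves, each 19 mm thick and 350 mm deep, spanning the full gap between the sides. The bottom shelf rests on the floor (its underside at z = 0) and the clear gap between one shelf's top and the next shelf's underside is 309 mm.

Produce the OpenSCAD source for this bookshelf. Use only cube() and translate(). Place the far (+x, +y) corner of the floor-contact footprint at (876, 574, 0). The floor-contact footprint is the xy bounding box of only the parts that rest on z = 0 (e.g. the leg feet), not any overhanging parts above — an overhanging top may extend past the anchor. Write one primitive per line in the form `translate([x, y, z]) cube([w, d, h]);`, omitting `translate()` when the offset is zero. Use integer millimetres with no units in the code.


translate([320, 224, 0]) cube([24, 350, 1046]);
translate([852, 224, 0]) cube([24, 350, 1046]);
translate([344, 224, 0]) cube([508, 350, 19]);
translate([344, 224, 328]) cube([508, 350, 19]);
translate([344, 224, 656]) cube([508, 350, 19]);
translate([344, 224, 984]) cube([508, 350, 19]);


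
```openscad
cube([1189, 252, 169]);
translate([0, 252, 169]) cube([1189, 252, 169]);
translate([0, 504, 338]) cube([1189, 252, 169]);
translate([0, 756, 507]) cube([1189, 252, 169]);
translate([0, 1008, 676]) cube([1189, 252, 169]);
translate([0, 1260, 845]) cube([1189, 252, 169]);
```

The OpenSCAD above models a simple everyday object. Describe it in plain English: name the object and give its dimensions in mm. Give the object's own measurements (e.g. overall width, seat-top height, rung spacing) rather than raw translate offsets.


A straight staircase of 6 solid steps. Each step is 1189 mm wide (x), 252 mm deep (y, the going) and 169 mm tall (the rise). The first step rests on the floor; each subsequent step sits one going further in +y and one rise higher in +z, directly behind and above the previous step with no overlap.


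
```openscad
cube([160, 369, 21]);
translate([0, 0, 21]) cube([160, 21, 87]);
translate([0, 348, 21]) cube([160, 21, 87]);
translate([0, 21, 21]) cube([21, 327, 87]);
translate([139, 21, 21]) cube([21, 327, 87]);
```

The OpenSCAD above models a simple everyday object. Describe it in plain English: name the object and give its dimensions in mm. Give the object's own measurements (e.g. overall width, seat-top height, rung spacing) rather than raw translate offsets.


An open-topped rectangular box: outside dimensions 160×369×108 mm, with a uniform wall and base thickness of 21 mm. The base is a full 160×369 slab on the floor; four walls sit on top of the base. The front and back walls (the −y and +y sides) span the full width; the two side walls fit between them.


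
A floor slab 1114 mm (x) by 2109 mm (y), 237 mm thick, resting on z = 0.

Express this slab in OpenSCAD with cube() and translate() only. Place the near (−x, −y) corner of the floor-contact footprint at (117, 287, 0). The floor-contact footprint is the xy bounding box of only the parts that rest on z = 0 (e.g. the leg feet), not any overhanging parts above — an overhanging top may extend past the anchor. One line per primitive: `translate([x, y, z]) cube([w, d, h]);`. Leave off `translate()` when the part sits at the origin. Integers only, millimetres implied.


translate([117, 287, 0]) cube([1114, 2109, 237]);


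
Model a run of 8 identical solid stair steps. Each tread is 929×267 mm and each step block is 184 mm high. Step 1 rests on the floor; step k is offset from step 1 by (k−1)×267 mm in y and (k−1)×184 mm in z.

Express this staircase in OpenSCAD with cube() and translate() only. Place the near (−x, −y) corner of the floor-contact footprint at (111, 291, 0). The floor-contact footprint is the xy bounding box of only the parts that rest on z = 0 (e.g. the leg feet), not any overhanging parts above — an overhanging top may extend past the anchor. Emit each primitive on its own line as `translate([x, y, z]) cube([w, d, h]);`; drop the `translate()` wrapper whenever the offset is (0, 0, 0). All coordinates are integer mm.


translate([111, 291, 0]) cube([929, 267, 184]);
translate([111, 558, 184]) cube([929, 267, 184]);
translate([111, 825, 368]) cube([929, 267, 184]);
translate([111, 1092, 552]) cube([929, 267, 184]);
translate([111, 1359, 736]) cube([929, 267, 184]);
translate([111, 1626, 920]) cube([929, 267, 184]);
translate([111, 1893, 1104]) cube([929, 267, 184]);
translate([111, 2160, 1288]) cube([929, 267, 184]);


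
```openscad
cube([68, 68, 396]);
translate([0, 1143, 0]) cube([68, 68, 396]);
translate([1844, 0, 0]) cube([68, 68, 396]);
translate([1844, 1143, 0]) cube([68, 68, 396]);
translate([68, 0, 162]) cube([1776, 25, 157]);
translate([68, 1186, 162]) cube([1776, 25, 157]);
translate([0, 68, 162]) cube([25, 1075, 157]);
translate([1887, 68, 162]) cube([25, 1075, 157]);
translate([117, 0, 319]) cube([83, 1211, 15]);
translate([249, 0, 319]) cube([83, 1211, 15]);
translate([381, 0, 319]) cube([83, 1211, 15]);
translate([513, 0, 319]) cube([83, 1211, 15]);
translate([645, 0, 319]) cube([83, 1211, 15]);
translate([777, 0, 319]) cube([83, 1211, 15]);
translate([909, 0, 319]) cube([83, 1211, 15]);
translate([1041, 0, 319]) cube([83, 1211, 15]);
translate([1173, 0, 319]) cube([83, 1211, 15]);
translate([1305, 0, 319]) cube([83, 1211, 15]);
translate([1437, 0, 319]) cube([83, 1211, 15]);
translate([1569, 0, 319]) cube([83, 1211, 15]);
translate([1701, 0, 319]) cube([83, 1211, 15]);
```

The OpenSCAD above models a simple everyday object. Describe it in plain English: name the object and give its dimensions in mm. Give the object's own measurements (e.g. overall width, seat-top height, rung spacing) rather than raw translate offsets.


A bed frame 1912 mm long (x) by 1211 mm wide (y). Four 68×68 mm corner posts, 396 mm tall, at the corners of the footprint. Four rails of 25 mm thickness and 157 mm height run between adjacent posts with their undersides at z = 162 mm, their outer faces flush with the outside of the frame (the two x-running rails run between the posts' inner faces; the two y-running rails run between the posts' inner faces). 13 slats, each 83 mm wide (x) and 15 mm thick, lie across the top of the two x-running rails, running the full 1211 mm width of the frame in y; along x they sit between the end posts with a 49 mm gap after the −x posts and between neighbouring slats, leaving 60 mm before the +x posts.


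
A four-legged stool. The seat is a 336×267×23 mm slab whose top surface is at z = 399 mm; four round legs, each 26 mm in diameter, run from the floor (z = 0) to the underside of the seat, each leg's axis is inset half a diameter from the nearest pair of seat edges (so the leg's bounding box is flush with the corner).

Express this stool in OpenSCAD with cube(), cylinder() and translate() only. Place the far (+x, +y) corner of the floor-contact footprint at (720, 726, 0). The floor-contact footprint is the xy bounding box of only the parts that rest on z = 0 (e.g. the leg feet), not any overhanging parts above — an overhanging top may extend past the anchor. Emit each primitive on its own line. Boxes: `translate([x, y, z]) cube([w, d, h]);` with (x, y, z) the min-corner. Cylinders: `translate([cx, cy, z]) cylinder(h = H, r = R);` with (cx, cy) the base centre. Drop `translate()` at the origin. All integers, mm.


// leg_h = 399 - 23 = 376
translate([384, 459, 376]) cube([336, 267, 23]);
translate([397, 472, 0]) cylinder(h = 376, r = 13);
translate([707, 472, 0]) cylinder(h = 376, r = 13);
translate([397, 713, 0]) cylinder(h = 376, r = 13);
translate([707, 713, 0]) cylinder(h = 376, r = 13);


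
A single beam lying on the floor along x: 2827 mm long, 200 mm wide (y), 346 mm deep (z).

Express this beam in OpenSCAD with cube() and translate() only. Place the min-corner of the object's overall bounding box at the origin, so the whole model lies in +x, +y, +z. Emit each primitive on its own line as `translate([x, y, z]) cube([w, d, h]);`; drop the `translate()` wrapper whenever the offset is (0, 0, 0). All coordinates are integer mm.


cube([2827, 200, 346]);


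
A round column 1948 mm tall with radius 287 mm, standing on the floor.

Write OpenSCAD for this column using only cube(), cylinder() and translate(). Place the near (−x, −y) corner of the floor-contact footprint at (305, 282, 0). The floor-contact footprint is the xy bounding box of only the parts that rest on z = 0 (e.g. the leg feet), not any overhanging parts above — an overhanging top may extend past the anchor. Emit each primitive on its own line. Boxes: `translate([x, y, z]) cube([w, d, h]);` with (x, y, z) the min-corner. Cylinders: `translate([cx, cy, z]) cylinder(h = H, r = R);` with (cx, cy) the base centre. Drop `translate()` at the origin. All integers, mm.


translate([592, 569, 0]) cylinder(h = 1948, r = 287);


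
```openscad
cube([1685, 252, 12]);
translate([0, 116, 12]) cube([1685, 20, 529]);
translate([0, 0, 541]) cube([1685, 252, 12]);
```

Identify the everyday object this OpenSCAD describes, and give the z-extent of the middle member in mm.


An I-beam. The web height is 529 mm.

Two wide flanges with a thin centred web — an I-beam. Overall 553 mm minus two 12 mm flanges gives a web of 553 − 2·12 = 529 mm.


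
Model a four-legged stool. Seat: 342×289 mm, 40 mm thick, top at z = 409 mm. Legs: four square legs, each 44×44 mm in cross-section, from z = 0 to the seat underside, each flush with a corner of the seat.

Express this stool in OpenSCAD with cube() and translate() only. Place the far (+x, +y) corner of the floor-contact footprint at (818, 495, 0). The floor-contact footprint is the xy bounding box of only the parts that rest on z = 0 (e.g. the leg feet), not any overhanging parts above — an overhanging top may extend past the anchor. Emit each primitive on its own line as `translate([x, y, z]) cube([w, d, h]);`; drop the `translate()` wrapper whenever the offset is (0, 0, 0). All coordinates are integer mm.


translate([476, 206, 369]) cube([342, 289, 40]);
translate([476, 206, 0]) cube([44, 44, 369]);
translate([774, 206, 0]) cube([44, 44, 369]);
translate([476, 451, 0]) cube([44, 44, 369]);
translate([774, 451, 0]) cube([44, 44, 369]);


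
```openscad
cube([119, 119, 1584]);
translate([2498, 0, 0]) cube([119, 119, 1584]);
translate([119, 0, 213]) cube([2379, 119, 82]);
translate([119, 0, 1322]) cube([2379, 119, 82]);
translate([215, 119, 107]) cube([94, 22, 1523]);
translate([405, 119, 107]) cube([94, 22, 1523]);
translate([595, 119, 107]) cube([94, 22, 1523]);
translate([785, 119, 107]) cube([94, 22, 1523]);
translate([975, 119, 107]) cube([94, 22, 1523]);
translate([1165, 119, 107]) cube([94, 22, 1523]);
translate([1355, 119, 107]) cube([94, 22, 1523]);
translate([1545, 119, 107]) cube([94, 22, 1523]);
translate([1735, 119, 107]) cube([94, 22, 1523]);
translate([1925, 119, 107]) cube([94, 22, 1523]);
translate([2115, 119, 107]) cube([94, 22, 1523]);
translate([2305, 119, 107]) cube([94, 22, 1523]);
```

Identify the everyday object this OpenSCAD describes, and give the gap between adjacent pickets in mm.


A fence section. The picket gap is 96 mm.

Two posts, two rails, 12 pickets — a fence section. Span 2379 mm holds 12 pickets of 94 mm with 13 equal gaps: ⌊(2379 − 12·94) / 13⌋ = 96 mm.


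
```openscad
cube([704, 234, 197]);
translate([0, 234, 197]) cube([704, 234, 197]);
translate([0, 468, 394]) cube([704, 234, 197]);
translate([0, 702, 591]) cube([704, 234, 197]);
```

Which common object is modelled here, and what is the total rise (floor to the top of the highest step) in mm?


A staircase. The total rise is 788 mm.

4 identical blocks, each offset up and back from the previous — a staircase. Each step is 197 mm tall and there are 4 of them, so the total rise is 4 × 197 = 788 mm.


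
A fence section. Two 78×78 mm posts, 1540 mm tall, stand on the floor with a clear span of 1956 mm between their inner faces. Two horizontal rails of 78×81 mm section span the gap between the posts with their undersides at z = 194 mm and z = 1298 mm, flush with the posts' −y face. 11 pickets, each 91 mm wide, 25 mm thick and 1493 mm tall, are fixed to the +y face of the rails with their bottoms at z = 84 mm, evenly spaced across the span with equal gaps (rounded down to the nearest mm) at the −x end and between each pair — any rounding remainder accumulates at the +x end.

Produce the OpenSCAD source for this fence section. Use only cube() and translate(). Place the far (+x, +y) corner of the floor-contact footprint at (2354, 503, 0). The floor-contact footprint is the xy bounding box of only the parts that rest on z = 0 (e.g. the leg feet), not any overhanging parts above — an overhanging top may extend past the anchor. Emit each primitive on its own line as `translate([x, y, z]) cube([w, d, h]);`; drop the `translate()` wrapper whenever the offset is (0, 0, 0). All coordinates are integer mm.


translate([242, 425, 0]) cube([78, 78, 1540]);
translate([2276, 425, 0]) cube([78, 78, 1540]);
translate([320, 425, 194]) cube([1956, 78, 81]);
translate([320, 425, 1298]) cube([1956, 78, 81]);
translate([399, 503, 84]) cube([91, 25, 1493]);
translate([569, 503, 84]) cube([91, 25, 1493]);
translate([739, 503, 84]) cube([91, 25, 1493]);
translate([909, 503, 84]) cube([91, 25, 1493]);
translate([1079, 503, 84]) cube([91, 25, 1493]);
translate([1249, 503, 84]) cube([91, 25, 1493]);
translate([1419, 503, 84]) cube([91, 25, 1493]);
translate([1589, 503, 84]) cube([91, 25, 1493]);
translate([1759, 503, 84]) cube([91, 25, 1493]);
translate([1929, 503, 84]) cube([91, 25, 1493]);
translate([2099, 503, 84]) cube([91, 25, 1493]);


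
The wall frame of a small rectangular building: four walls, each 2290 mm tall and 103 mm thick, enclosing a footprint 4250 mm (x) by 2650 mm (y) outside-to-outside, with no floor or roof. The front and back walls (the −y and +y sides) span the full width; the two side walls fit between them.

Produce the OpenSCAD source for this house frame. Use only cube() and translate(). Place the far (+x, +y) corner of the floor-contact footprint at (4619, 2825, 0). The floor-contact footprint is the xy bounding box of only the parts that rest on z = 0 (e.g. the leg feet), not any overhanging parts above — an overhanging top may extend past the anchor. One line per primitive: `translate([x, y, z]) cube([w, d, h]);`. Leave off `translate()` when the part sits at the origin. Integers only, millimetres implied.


translate([369, 175, 0]) cube([4250, 103, 2290]);
translate([369, 2722, 0]) cube([4250, 103, 2290]);
translate([369, 278, 0]) cube([103, 2444, 2290]);
translate([4516, 278, 0]) cube([103, 2444, 2290]);


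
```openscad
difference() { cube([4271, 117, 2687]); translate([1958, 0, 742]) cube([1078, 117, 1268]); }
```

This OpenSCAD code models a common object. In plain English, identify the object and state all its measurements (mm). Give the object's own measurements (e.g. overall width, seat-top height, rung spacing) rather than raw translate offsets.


A wall 4271 mm long (x), 117 mm thick (y), 2687 mm tall, with a rectangular window opening cut through it. The opening is 1078 mm wide and 1268 mm tall; its sill is at z = 742 mm and its near (−x) edge is 1958 mm from the wall's −x end. The opening passes through the full wall thickness.


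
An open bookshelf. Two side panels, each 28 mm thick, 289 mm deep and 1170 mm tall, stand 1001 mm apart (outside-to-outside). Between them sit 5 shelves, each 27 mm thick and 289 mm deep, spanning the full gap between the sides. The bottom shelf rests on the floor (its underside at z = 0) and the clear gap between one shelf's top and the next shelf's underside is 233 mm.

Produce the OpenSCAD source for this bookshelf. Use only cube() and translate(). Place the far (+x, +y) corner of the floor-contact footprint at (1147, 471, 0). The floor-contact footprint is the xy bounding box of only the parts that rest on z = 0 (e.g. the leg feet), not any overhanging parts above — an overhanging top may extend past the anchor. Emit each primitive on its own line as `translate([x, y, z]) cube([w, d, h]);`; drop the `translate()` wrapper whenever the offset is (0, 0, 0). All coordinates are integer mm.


translate([146, 182, 0]) cube([28, 289, 1170]);
translate([1119, 182, 0]) cube([28, 289, 1170]);
translate([174, 182, 0]) cube([945, 289, 27]);
translate([174, 182, 260]) cube([945, 289, 27]);
translate([174, 182, 520]) cube([945, 289, 27]);
translate([174, 182, 780]) cube([945, 289, 27]);
translate([174, 182, 1040]) cube([945, 289, 27]);


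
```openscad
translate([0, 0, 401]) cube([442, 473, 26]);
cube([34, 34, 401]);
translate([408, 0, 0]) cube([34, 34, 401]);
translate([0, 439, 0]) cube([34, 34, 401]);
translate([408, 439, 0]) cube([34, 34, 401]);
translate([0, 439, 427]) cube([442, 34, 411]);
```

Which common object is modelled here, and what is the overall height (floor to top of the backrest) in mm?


A chair. The overall height is 838 mm.

A slab on four corner posts with a tall panel at the back — a chair. The seat slab sits at z = 401 with thickness 26, and the 411 mm backrest starts at the seat top, so the overall height is 401 + 26 + 411 = 838 mm.


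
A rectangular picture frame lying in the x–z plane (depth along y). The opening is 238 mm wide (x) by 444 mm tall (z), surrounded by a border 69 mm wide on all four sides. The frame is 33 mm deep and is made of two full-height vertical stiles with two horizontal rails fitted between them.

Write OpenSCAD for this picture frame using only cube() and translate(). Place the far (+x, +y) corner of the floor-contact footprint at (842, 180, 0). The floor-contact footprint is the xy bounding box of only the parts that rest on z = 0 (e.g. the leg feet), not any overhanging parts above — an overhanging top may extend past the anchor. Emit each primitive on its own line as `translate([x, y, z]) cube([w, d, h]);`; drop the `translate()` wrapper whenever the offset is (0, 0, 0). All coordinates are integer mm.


translate([466, 147, 0]) cube([69, 33, 582]);
translate([773, 147, 0]) cube([69, 33, 582]);
translate([535, 147, 0]) cube([238, 33, 69]);
translate([535, 147, 513]) cube([238, 33, 69]);


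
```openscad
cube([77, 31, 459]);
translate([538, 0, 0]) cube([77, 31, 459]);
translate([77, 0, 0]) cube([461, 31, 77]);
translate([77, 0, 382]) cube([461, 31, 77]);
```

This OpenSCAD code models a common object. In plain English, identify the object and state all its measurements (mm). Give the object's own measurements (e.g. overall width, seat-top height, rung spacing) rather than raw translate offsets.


A rectangular picture frame lying in the x–z plane (depth along y). The opening is 461 mm wide (x) by 305 mm tall (z), surrounded by a border 77 mm wide on all four sides. The frame is 31 mm deep and is made of two full-height vertical stiles with two horizontal rails fitted between them.


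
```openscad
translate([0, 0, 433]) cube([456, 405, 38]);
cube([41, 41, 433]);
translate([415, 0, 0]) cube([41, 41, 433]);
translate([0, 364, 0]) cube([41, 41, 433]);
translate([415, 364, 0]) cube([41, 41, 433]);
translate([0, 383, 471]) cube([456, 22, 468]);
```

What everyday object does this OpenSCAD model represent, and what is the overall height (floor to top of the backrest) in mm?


A chair. The overall height is 939 mm.

A slab on four corner posts with a tall panel at the back — a chair. The seat slab sits at z = 433 with thickness 38, and the 468 mm backrest starts at the seat top, so the overall height is 433 + 38 + 468 = 939 mm.


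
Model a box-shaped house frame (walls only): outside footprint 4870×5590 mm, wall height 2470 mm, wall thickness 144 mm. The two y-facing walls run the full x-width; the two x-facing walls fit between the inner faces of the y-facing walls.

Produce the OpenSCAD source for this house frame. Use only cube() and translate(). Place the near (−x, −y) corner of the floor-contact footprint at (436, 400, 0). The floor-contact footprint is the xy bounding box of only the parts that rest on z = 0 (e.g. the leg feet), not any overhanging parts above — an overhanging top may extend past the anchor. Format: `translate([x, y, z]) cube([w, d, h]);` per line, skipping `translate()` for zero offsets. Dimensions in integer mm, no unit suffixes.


translate([436, 400, 0]) cube([4870, 144, 2470]);
translate([436, 5846, 0]) cube([4870, 144, 2470]);
translate([436, 544, 0]) cube([144, 5302, 2470]);
translate([5162, 544, 0]) cube([144, 5302, 2470]);


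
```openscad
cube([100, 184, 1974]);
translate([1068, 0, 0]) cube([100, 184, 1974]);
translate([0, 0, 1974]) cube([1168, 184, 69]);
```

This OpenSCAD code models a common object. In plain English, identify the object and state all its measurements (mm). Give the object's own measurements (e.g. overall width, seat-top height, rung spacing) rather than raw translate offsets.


A door frame. The clear opening is 968 mm wide and 1974 mm high. Two 100 mm wide jambs, 184 mm deep, stand either side of the opening from the floor to the top of the opening. A 69 mm thick head sits across the top of both jambs, spanning the full outside width of the frame.


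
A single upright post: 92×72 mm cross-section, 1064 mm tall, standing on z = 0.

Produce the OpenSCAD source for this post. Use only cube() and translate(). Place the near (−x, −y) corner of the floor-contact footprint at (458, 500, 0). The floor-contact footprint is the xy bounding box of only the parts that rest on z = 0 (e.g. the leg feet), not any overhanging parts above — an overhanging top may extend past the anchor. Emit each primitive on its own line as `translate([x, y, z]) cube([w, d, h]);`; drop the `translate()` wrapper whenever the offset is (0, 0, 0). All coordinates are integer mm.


translate([458, 500, 0]) cube([92, 72, 1064]);


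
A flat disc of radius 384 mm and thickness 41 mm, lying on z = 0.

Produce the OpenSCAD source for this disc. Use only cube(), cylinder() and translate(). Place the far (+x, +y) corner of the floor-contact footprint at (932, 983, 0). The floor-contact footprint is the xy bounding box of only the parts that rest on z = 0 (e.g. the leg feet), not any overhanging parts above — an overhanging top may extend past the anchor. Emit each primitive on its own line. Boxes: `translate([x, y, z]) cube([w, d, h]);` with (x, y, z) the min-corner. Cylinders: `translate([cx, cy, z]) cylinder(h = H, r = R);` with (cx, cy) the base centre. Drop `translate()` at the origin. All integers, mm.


translate([548, 599, 0]) cylinder(h = 41, r = 384);


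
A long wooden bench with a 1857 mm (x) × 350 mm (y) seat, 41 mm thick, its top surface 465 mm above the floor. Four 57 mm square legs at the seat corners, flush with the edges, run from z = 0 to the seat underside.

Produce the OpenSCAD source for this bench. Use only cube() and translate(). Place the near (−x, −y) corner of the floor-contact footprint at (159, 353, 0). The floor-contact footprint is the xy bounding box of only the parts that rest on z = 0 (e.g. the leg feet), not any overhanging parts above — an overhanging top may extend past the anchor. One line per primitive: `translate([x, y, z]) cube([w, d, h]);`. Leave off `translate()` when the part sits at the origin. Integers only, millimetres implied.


translate([159, 353, 424]) cube([1857, 350, 41]);
translate([159, 353, 0]) cube([57, 57, 424]);
translate([159, 646, 0]) cube([57, 57, 424]);
translate([1959, 353, 0]) cube([57, 57, 424]);
translate([1959, 646, 0]) cube([57, 57, 424]);


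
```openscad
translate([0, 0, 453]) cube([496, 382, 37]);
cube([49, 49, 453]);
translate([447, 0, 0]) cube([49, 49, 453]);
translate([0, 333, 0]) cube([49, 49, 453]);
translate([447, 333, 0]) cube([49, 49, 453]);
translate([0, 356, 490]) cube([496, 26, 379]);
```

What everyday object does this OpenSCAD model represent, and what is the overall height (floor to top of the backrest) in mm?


A chair. The overall height is 869 mm.

A slab on four corner posts with a tall panel at the back — a chair. The seat slab sits at z = 453 with thickness 37, and the 379 mm backrest starts at the seat top, so the overall height is 453 + 37 + 379 = 869 mm.


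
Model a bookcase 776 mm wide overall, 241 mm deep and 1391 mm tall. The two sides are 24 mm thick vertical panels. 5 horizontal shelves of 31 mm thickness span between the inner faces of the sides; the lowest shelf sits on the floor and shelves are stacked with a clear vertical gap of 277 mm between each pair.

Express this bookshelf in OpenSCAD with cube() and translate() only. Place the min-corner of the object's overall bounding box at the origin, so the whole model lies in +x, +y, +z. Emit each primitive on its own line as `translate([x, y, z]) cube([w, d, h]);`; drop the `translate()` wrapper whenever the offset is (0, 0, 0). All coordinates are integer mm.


cube([24, 241, 1391]);
translate([752, 0, 0]) cube([24, 241, 1391]);
translate([24, 0, 0]) cube([728, 241, 31]);
translate([24, 0, 308]) cube([728, 241, 31]);
translate([24, 0, 616]) cube([728, 241, 31]);
translate([24, 0, 924]) cube([728, 241, 31]);
translate([24, 0, 1232]) cube([728, 241, 31]);


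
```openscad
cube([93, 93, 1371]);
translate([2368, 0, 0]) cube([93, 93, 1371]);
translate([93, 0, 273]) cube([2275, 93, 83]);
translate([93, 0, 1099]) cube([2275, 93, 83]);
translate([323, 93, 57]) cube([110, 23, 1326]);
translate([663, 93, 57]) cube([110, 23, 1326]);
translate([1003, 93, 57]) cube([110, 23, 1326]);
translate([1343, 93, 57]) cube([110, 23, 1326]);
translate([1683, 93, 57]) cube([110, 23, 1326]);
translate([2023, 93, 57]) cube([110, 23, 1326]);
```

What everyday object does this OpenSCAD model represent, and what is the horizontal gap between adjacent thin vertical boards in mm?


A fence section. The picket gap is 230 mm.

Two posts, two rails, 6 pickets — a fence section. Span 2275 mm holds 6 pickets of 110 mm with 7 equal gaps: ⌊(2275 − 6·110) / 7⌋ = 230 mm.


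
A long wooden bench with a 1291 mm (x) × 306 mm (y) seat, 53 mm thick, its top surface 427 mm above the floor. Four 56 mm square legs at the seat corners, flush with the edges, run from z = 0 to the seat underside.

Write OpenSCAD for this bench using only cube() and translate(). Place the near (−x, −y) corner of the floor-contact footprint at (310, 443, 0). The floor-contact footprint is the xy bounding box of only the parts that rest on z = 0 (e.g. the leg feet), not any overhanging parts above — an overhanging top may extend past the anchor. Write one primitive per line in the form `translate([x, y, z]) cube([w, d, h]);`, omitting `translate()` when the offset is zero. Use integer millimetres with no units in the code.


// leg_h = 427 − 53 = 374
translate([310, 443, 374]) cube([1291, 306, 53]);
translate([310, 443, 0]) cube([56, 56, 374]);
translate([310, 693, 0]) cube([56, 56, 374]);
translate([1545, 443, 0]) cube([56, 56, 374]);
translate([1545, 693, 0]) cube([56, 56, 374]);


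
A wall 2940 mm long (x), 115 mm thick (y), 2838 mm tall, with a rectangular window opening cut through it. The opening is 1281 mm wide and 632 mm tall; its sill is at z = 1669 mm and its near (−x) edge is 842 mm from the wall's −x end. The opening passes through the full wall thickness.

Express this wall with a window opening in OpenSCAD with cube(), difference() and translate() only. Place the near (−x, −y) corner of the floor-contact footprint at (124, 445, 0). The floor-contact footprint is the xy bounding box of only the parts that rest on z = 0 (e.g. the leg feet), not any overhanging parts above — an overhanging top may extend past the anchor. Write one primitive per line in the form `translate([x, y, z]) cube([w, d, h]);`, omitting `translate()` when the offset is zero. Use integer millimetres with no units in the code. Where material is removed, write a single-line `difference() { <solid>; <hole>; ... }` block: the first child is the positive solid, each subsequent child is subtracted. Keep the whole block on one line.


difference() { translate([124, 445, 0]) cube([2940, 115, 2838]); translate([966, 445, 1669]) cube([1281, 115, 632]); }


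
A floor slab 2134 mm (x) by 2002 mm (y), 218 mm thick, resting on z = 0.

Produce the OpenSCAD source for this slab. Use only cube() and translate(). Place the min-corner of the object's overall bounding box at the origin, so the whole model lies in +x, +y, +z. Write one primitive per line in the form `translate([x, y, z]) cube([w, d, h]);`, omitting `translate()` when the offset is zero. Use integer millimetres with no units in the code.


cube([2134, 2002, 218]);


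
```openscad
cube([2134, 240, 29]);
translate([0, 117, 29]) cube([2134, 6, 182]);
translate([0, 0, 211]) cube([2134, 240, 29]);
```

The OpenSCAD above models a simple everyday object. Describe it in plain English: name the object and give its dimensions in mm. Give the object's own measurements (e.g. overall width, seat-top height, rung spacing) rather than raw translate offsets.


An I-beam lying along x, 2134 mm long. Overall section height 240 mm. Two flanges 240 mm wide (y) and 29 mm thick, one on the floor and one at the top; a web 6 mm thick runs between them, centred on the flange width.


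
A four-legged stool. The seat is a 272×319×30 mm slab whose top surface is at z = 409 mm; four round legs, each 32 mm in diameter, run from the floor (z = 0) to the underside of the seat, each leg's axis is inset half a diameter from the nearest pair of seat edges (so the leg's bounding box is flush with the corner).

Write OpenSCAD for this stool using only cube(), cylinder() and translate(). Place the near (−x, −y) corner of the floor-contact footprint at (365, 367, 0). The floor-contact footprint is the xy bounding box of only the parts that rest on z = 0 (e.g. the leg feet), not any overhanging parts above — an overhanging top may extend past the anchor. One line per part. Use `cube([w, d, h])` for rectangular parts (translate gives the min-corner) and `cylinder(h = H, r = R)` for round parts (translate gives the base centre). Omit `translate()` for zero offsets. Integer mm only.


translate([365, 367, 379]) cube([272, 319, 30]);
translate([381, 383, 0]) cylinder(h = 379, r = 16);
translate([621, 383, 0]) cylinder(h = 379, r = 16);
translate([381, 670, 0]) cylinder(h = 379, r = 16);
translate([621, 670, 0]) cylinder(h = 379, r = 16);


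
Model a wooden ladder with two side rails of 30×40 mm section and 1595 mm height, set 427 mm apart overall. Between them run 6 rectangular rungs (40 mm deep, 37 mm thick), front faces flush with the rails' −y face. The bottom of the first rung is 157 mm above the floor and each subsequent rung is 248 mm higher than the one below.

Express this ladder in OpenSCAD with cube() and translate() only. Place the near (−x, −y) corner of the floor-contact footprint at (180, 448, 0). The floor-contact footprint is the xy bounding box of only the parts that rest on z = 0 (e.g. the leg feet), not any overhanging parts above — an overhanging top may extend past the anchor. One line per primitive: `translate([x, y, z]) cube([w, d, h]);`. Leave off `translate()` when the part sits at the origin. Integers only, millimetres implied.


translate([180, 448, 0]) cube([30, 40, 1595]);
translate([577, 448, 0]) cube([30, 40, 1595]);
translate([210, 448, 157]) cube([367, 40, 37]);
translate([210, 448, 405]) cube([367, 40, 37]);
translate([210, 448, 653]) cube([367, 40, 37]);
translate([210, 448, 901]) cube([367, 40, 37]);
translate([210, 448, 1149]) cube([367, 40, 37]);
translate([210, 448, 1397]) cube([367, 40, 37]);
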